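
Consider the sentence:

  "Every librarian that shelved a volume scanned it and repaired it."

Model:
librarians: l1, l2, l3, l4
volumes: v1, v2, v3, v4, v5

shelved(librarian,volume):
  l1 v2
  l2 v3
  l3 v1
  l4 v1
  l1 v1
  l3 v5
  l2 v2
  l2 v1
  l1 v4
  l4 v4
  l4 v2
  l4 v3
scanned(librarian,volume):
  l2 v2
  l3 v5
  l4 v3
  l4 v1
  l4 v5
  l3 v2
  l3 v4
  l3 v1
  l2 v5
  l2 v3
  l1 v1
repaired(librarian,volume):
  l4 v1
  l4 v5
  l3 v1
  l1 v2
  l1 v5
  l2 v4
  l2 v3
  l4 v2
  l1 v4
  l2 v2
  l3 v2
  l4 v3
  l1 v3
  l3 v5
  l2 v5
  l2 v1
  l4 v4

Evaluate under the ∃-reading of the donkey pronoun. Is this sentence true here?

"it" takes "a volume" as antecedent — a donkey pronoun bound across the clause boundary.
Weak reading: every librarian l with some shelved-volume has at least one shelved-volume v such that scanned(l,v) ∧ repaired(l,v).
Per librarian: l1:✗  l2:✓  l3:✓  l4:✓
l1 has no witness among its shelved-volumes.

False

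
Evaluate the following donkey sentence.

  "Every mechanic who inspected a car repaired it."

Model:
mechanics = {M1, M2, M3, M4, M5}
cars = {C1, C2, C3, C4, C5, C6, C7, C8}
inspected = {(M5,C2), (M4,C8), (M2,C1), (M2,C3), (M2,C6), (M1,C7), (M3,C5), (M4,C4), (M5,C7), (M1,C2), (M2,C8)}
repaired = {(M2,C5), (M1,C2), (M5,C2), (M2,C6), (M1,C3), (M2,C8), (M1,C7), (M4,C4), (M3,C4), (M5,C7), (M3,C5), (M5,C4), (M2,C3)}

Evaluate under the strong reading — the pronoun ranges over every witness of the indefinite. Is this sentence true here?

False

"it" takes "a car" as antecedent — a donkey pronoun bound across the clause boundary.
Strong reading: for every (m,c) with inspected(m,c), repaired(m,c).
Restrictor pairs: (M1,C2) ✓  (M1,C7) ✓  (M2,C1) ✗  (M2,C3) ✓  (M2,C6) ✓  (M2,C8) ✓  (M3,C5) ✓  (M4,C4) ✓  (M4,C8) ✗  (M5,C2) ✓  (M5,C7) ✓
Counterexample: (M2,C1) is in inspected but fails the scope.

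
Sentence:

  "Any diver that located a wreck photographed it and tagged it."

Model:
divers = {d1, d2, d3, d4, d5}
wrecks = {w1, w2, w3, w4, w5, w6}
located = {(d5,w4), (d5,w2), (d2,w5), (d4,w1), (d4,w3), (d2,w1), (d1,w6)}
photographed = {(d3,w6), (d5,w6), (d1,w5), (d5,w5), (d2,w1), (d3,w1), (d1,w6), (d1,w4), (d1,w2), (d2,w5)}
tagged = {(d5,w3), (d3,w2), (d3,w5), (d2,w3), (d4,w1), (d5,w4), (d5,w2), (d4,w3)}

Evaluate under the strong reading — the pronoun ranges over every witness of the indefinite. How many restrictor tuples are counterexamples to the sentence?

"it" takes "a wreck" as antecedent — a donkey pronoun bound across the clause boundary.
Strong reading: for every (d,w) with located(d,w), photographed(d,w) ∧ tagged(d,w).
Restrictor pairs: (d1,w6) ✗  (d2,w1) ✗  (d2,w5) ✗  (d4,w1) ✗  (d4,w3) ✗  (d5,w2) ✗  (d5,w4) ✗
Counterexamples (restrictor pairs failing the scope): 7.

7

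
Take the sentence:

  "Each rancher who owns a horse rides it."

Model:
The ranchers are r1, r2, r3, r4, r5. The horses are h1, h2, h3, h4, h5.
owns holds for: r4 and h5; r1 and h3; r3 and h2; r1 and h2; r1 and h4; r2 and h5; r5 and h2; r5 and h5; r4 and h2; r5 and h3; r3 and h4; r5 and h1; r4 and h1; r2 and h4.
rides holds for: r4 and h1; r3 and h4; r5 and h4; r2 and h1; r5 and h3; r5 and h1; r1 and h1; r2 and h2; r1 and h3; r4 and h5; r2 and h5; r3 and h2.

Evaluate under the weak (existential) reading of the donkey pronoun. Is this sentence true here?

True

"it" takes "a horse" as antecedent — a donkey pronoun bound across the clause boundary.
Weak reading: every rancher r with some owns-horse has at least one owns-horse h such that rides(r,h).
Per rancher: r1:✓  r2:✓  r3:✓  r4:✓  r5:✓
Every rancher in the restrictor has a witness.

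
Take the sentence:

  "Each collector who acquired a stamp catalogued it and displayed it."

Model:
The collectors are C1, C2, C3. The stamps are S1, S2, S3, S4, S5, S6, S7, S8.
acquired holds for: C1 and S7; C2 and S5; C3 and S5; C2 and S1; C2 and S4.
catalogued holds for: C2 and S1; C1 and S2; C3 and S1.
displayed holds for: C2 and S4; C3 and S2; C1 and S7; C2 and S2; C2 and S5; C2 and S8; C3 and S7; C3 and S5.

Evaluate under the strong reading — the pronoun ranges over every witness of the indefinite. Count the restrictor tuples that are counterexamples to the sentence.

5

"it" takes "a stamp" as antecedent — a donkey pronoun bound across the clause boundary.
Strong reading: for every (c,s) with acquired(c,s), catalogued(c,s) ∧ displayed(c,s).
Restrictor pairs: (C1,S7) ✗  (C2,S1) ✗  (C2,S4) ✗  (C2,S5) ✗  (C3,S5) ✗
Counterexamples (restrictor pairs failing the scope): 5.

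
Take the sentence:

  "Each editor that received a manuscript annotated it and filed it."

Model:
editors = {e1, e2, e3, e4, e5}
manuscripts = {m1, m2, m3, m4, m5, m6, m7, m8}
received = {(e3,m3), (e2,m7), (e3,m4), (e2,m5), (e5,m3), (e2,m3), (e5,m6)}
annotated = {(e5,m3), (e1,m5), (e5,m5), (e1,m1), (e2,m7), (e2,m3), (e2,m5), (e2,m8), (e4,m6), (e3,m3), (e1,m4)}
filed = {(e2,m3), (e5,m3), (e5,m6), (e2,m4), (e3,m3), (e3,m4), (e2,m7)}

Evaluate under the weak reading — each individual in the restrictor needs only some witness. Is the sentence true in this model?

"it" takes "a manuscript" as antecedent — a donkey pronoun bound across the clause boundary.
Weak reading: every editor e with some received-manuscript has at least one received-manuscript m such that annotated(e,m) ∧ filed(e,m).
Per editor: e2:✓  e3:✓  e5:✓
Every editor in the restrictor has a witness.

True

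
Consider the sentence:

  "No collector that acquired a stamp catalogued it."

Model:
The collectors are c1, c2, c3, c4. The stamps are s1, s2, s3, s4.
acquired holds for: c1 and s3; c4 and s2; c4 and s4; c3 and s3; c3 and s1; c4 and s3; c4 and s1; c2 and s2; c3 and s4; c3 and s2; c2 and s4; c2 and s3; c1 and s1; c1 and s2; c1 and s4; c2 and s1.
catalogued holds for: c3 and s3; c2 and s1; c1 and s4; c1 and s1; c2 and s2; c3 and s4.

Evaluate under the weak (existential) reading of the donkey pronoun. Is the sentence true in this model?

"it" takes "a stamp" as antecedent — a donkey pronoun bound across the clause boundary.
Truth condition: for no (c,s) with acquired(c,s) does catalogued(c,s) hold.
Restrictor pairs — does the scope hold? (c1,s1):holds  (c1,s2):fails  (c1,s3):fails  (c1,s4):holds  (c2,s1):holds  (c2,s2):holds  (c2,s3):fails  (c2,s4):fails  (c3,s1):fails  (c3,s2):fails  (c3,s3):holds  (c3,s4):holds  (c4,s1):fails  (c4,s2):fails  (c4,s3):fails  (c4,s4):fails
Scope holds for 6 pair(s), so the sentence is false.

False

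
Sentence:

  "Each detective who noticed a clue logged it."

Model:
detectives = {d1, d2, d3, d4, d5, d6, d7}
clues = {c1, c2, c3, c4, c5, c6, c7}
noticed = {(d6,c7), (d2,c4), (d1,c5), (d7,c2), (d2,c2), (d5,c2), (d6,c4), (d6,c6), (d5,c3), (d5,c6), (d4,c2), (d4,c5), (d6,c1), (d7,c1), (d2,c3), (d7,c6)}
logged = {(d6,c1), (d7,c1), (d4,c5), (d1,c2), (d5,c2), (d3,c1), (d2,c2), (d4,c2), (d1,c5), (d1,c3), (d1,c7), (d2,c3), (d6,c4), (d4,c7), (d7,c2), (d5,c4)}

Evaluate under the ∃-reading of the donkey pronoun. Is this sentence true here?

True

"it" takes "a clue" as antecedent — a donkey pronoun bound across the clause boundary.
Weak reading: every detective d with some noticed-clue has at least one noticed-clue c such that logged(d,c).
Per detective: d1:✓  d2:✓  d4:✓  d5:✓  d6:✓  d7:✓
Every detective in the restrictor has a witness.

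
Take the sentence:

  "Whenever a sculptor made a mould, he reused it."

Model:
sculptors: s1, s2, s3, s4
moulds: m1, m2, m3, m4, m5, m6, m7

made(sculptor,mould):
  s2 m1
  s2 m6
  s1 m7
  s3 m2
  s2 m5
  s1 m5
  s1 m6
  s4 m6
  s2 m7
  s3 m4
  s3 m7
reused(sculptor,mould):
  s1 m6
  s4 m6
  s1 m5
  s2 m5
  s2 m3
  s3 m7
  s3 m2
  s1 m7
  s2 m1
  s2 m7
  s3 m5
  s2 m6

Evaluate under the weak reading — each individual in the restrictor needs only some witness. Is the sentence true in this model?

"it" takes "a mould" as antecedent — a donkey pronoun bound across the clause boundary.
Weak reading: every sculptor s with some made-mould has at least one made-mould m such that reused(s,m).
Per sculptor: s1:✓  s2:✓  s3:✓  s4:✓
Every sculptor in the restrictor has a witness.

True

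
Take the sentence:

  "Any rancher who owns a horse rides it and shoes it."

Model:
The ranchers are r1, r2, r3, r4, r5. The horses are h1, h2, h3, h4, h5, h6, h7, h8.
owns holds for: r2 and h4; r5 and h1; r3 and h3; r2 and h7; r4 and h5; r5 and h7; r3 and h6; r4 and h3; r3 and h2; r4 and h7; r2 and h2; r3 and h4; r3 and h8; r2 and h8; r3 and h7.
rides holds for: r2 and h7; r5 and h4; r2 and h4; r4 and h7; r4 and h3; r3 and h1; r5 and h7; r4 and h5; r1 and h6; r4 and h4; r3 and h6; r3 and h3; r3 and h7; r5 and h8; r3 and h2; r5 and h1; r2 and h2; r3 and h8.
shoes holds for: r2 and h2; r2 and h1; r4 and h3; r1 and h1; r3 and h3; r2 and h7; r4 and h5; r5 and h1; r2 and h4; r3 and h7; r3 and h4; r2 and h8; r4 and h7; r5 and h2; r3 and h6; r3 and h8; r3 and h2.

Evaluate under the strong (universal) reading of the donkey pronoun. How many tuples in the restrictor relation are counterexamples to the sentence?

3

"it" takes "a horse" as antecedent — a donkey pronoun bound across the clause boundary.
Strong reading: for every (r,h) with owns(r,h), rides(r,h) ∧ shoes(r,h).
Restrictor pairs: (r2,h2) ✓  (r2,h4) ✓  (r2,h7) ✓  (r2,h8) ✗  (r3,h2) ✓  (r3,h3) ✓  (r3,h4) ✗  (r3,h6) ✓  (r3,h7) ✓  (r3,h8) ✓  (r4,h3) ✓  (r4,h5) ✓  (r4,h7) ✓  (r5,h1) ✓  (r5,h7) ✗
Counterexamples (restrictor pairs failing the scope): 3.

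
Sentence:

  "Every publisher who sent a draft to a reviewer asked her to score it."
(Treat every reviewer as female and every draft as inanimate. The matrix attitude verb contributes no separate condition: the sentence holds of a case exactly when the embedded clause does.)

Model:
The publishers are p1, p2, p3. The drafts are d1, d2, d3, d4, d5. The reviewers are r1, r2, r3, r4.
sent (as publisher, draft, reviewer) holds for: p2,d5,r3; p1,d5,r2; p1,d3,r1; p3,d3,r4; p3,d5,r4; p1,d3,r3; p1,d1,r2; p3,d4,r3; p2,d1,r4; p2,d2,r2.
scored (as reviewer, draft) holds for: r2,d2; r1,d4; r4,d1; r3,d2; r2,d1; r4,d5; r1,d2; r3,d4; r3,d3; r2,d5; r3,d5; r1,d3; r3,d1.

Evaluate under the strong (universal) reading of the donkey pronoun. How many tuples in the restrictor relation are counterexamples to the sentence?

1

"her" takes "a reviewer" as antecedent and "it" takes "a draft"; both are donkey pronouns co-varying with the restrictor.
Strong reading: for every (p,d,r) with sent(p,d,r), scored(r,d).
Restrictor triples: (p1,d1,r2)→scored(r2,d1) ✓  (p1,d3,r1)→scored(r1,d3) ✓  (p1,d3,r3)→scored(r3,d3) ✓  (p1,d5,r2)→scored(r2,d5) ✓  (p2,d1,r4)→scored(r4,d1) ✓  (p2,d2,r2)→scored(r2,d2) ✓  (p2,d5,r3)→scored(r3,d5) ✓  (p3,d3,r4)→scored(r4,d3) ✗  (p3,d4,r3)→scored(r3,d4) ✓  (p3,d5,r4)→scored(r4,d5) ✓
Counterexamples (restrictor triples failing the scope): 1.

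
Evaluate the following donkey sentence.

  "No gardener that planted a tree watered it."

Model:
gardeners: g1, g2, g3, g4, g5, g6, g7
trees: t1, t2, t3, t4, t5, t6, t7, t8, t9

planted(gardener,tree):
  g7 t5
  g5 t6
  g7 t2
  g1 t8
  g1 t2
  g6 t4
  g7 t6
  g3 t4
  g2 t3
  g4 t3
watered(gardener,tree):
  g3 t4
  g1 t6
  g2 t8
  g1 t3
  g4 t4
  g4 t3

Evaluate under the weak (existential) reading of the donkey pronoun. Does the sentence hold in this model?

"it" takes "a tree" as antecedent — a donkey pronoun bound across the clause boundary.
Truth condition: for no (g,t) with planted(g,t) does watered(g,t) hold.
Restrictor pairs — does the scope hold? (g1,t2):fails  (g1,t8):fails  (g2,t3):fails  (g3,t4):holds  (g4,t3):holds  (g5,t6):fails  (g6,t4):fails  (g7,t2):fails  (g7,t5):fails  (g7,t6):fails
Scope holds for 2 pair(s), so the sentence is false.

False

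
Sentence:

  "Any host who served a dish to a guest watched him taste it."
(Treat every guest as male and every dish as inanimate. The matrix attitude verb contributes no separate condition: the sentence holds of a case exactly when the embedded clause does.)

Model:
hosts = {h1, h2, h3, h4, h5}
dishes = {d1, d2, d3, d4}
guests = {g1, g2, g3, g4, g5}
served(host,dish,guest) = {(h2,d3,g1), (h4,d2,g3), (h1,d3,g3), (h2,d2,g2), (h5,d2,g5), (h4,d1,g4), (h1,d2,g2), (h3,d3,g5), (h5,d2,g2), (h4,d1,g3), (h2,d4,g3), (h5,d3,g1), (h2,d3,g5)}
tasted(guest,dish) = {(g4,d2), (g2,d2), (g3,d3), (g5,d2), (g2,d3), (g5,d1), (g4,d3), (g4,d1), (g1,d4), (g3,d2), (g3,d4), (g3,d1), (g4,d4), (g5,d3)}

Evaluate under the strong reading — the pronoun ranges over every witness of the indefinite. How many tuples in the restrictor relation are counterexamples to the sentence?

2

"him" takes "a guest" as antecedent and "it" takes "a dish"; both are donkey pronouns co-varying with the restrictor.
Strong reading: for every (h,d,g) with served(h,d,g), tasted(g,d).
Restrictor triples: (h1,d2,g2)→tasted(g2,d2) ✓  (h1,d3,g3)→tasted(g3,d3) ✓  (h2,d2,g2)→tasted(g2,d2) ✓  (h2,d3,g1)→tasted(g1,d3) ✗  (h2,d3,g5)→tasted(g5,d3) ✓  (h2,d4,g3)→tasted(g3,d4) ✓  (h3,d3,g5)→tasted(g5,d3) ✓  (h4,d1,g3)→tasted(g3,d1) ✓  (h4,d1,g4)→tasted(g4,d1) ✓  (h4,d2,g3)→tasted(g3,d2) ✓  (h5,d2,g2)→tasted(g2,d2) ✓  (h5,d2,g5)→tasted(g5,d2) ✓  (h5,d3,g1)→tasted(g1,d3) ✗
Counterexamples (restrictor triples failing the scope): 2.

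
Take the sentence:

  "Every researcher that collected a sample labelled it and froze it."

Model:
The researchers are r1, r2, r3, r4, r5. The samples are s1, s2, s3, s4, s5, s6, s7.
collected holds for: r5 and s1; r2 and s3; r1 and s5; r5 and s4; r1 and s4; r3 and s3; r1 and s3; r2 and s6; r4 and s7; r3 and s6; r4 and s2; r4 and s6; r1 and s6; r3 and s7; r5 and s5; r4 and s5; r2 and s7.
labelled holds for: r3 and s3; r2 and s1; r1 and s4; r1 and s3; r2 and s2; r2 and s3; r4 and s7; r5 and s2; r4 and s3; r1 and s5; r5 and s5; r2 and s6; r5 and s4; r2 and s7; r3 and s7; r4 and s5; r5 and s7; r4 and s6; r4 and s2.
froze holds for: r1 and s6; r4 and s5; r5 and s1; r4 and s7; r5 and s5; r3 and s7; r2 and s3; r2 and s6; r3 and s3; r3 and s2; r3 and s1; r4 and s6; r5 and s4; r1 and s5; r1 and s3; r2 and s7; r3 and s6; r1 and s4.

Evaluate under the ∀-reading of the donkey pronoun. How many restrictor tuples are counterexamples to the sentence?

4

"it" takes "a sample" as antecedent — a donkey pronoun bound across the clause boundary.
Strong reading: for every (r,s) with collected(r,s), labelled(r,s) ∧ froze(r,s).
Restrictor pairs: (r1,s3) ✓  (r1,s4) ✓  (r1,s5) ✓  (r1,s6) ✗  (r2,s3) ✓  (r2,s6) ✓  (r2,s7) ✓  (r3,s3) ✓  (r3,s6) ✗  (r3,s7) ✓  (r4,s2) ✗  (r4,s5) ✓  (r4,s6) ✓  (r4,s7) ✓  (r5,s1) ✗  (r5,s4) ✓  (r5,s5) ✓
Counterexamples (restrictor pairs failing the scope): 4.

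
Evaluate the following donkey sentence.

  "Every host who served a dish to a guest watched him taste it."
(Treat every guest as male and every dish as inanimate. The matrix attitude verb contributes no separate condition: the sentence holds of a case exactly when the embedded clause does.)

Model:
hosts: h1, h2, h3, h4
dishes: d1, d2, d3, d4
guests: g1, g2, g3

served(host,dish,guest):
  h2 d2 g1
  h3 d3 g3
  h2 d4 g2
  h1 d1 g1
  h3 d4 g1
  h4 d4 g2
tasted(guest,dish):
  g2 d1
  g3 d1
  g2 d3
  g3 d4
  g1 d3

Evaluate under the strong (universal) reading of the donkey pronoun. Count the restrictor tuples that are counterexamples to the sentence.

6

"him" takes "a guest" as antecedent and "it" takes "a dish"; both are donkey pronouns co-varying with the restrictor.
Strong reading: for every (h,d,g) with served(h,d,g), tasted(g,d).
Restrictor triples: (h1,d1,g1)→tasted(g1,d1) ✗  (h2,d2,g1)→tasted(g1,d2) ✗  (h2,d4,g2)→tasted(g2,d4) ✗  (h3,d3,g3)→tasted(g3,d3) ✗  (h3,d4,g1)→tasted(g1,d4) ✗  (h4,d4,g2)→tasted(g2,d4) ✗
Counterexamples (restrictor triples failing the scope): 6.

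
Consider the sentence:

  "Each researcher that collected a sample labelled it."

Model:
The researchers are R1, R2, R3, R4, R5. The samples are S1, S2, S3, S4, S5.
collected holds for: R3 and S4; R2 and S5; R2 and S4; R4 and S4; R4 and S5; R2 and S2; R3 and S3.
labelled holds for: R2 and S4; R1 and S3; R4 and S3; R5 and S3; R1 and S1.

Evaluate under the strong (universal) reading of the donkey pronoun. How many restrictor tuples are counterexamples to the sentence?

"it" takes "a sample" as antecedent — a donkey pronoun bound across the clause boundary.
Strong reading: for every (r,s) with collected(r,s), labelled(r,s).
Restrictor pairs: (R2,S2) ✗  (R2,S4) ✓  (R2,S5) ✗  (R3,S3) ✗  (R3,S4) ✗  (R4,S4) ✗  (R4,S5) ✗
Counterexamples (restrictor pairs failing the scope): 6.

6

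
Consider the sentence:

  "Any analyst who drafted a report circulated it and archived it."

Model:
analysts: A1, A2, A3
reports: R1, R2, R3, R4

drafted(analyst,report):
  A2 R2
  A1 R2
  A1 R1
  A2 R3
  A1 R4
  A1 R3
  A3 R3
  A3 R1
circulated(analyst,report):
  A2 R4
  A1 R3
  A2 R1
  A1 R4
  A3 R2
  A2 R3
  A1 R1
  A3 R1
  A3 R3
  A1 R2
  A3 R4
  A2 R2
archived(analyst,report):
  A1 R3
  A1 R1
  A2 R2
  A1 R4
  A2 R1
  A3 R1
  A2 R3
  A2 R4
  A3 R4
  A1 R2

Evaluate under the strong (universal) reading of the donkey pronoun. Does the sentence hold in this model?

False

"it" takes "a report" as antecedent — a donkey pronoun bound across the clause boundary.
Strong reading: for every (a,r) with drafted(a,r), circulated(a,r) ∧ archived(a,r).
Restrictor pairs: (A1,R1) ✓  (A1,R2) ✓  (A1,R3) ✓  (A1,R4) ✓  (A2,R2) ✓  (A2,R3) ✓  (A3,R1) ✓  (A3,R3) ✗
Counterexample: (A3,R3) is in drafted but fails the scope.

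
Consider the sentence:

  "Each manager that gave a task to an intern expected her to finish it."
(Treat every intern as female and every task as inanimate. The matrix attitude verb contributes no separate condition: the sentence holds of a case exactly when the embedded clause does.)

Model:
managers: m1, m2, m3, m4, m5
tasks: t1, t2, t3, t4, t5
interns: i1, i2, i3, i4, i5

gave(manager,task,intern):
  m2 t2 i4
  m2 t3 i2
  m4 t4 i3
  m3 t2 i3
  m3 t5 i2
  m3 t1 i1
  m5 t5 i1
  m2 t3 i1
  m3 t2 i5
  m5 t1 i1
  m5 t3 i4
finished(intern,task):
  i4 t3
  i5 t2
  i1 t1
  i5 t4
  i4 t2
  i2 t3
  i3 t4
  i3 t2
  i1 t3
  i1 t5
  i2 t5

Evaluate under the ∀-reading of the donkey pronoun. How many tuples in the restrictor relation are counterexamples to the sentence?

0

"her" takes "an intern" as antecedent and "it" takes "a task"; both are donkey pronouns co-varying with the restrictor.
Strong reading: for every (m,t,i) with gave(m,t,i), finished(i,t).
Restrictor triples: (m2,t2,i4)→finished(i4,t2) ✓  (m2,t3,i1)→finished(i1,t3) ✓  (m2,t3,i2)→finished(i2,t3) ✓  (m3,t1,i1)→finished(i1,t1) ✓  (m3,t2,i3)→finished(i3,t2) ✓  (m3,t2,i5)→finished(i5,t2) ✓  (m3,t5,i2)→finished(i2,t5) ✓  (m4,t4,i3)→finished(i3,t4) ✓  (m5,t1,i1)→finished(i1,t1) ✓  (m5,t3,i4)→finished(i4,t3) ✓  (m5,t5,i1)→finished(i1,t5) ✓
Counterexamples (restrictor triples failing the scope): 0.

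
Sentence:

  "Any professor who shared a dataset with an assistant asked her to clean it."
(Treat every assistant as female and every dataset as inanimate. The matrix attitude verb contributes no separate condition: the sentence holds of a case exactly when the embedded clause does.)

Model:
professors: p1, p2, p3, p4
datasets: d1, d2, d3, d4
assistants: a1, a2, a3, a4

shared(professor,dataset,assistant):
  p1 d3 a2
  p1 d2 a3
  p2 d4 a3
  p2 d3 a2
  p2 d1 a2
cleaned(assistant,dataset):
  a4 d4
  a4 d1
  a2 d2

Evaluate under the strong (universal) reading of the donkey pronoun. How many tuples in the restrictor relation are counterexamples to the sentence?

"her" takes "an assistant" as antecedent and "it" takes "a dataset"; both are donkey pronouns co-varying with the restrictor.
Strong reading: for every (p,d,a) with shared(p,d,a), cleaned(a,d).
Restrictor triples: (p1,d2,a3)→cleaned(a3,d2) ✗  (p1,d3,a2)→cleaned(a2,d3) ✗  (p2,d1,a2)→cleaned(a2,d1) ✗  (p2,d3,a2)→cleaned(a2,d3) ✗  (p2,d4,a3)→cleaned(a3,d4) ✗
Counterexamples (restrictor triples failing the scope): 5.

5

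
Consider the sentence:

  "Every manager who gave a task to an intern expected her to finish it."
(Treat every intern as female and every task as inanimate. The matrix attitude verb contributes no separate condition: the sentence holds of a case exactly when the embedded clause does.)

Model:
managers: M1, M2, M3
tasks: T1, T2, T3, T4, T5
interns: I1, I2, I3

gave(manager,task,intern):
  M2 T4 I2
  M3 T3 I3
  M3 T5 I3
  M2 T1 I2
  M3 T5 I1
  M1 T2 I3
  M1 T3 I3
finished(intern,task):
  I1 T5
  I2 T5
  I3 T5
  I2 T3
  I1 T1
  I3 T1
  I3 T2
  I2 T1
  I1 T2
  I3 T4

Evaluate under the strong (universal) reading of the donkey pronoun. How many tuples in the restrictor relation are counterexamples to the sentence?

"her" takes "an intern" as antecedent and "it" takes "a task"; both are donkey pronouns co-varying with the restrictor.
Strong reading: for every (m,t,i) with gave(m,t,i), finished(i,t).
Restrictor triples: (M1,T2,I3)→finished(I3,T2) ✓  (M1,T3,I3)→finished(I3,T3) ✗  (M2,T1,I2)→finished(I2,T1) ✓  (M2,T4,I2)→finished(I2,T4) ✗  (M3,T3,I3)→finished(I3,T3) ✗  (M3,T5,I1)→finished(I1,T5) ✓  (M3,T5,I3)→finished(I3,T5) ✓
Counterexamples (restrictor triples failing the scope): 3.

3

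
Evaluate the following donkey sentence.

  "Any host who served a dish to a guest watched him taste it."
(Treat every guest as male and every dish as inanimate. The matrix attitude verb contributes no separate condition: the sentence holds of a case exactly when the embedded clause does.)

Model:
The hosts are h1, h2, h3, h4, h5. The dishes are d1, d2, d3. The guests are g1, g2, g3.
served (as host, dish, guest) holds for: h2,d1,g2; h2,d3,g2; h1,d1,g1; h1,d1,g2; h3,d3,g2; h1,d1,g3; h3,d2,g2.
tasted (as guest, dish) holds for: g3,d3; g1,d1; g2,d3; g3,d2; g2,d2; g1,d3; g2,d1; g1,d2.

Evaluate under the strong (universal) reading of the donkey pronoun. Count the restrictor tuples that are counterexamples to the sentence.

1

"him" takes "a guest" as antecedent and "it" takes "a dish"; both are donkey pronouns co-varying with the restrictor.
Strong reading: for every (h,d,g) with served(h,d,g), tasted(g,d).
Restrictor triples: (h1,d1,g1)→tasted(g1,d1) ✓  (h1,d1,g2)→tasted(g2,d1) ✓  (h1,d1,g3)→tasted(g3,d1) ✗  (h2,d1,g2)→tasted(g2,d1) ✓  (h2,d3,g2)→tasted(g2,d3) ✓  (h3,d2,g2)→tasted(g2,d2) ✓  (h3,d3,g2)→tasted(g2,d3) ✓
Counterexamples (restrictor triples failing the scope): 1.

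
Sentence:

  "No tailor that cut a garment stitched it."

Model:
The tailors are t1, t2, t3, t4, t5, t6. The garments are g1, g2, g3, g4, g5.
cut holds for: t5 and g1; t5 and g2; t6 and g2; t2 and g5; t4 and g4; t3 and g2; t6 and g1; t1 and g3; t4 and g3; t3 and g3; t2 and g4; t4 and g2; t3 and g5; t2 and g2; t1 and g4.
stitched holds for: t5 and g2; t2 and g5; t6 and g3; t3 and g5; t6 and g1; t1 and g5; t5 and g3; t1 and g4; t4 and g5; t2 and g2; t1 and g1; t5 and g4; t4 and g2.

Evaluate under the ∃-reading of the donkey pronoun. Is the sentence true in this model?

False

"it" takes "a garment" as antecedent — a donkey pronoun bound across the clause boundary.
Truth condition: for no (t,g) with cut(t,g) does stitched(t,g) hold.
Restrictor pairs — does the scope hold? (t1,g3):fails  (t1,g4):holds  (t2,g2):holds  (t2,g4):fails  (t2,g5):holds  (t3,g2):fails  (t3,g3):fails  (t3,g5):holds  (t4,g2):holds  (t4,g3):fails  (t4,g4):fails  (t5,g1):fails  (t5,g2):holds  (t6,g1):holds  (t6,g2):fails
Scope holds for 7 pair(s), so the sentence is false.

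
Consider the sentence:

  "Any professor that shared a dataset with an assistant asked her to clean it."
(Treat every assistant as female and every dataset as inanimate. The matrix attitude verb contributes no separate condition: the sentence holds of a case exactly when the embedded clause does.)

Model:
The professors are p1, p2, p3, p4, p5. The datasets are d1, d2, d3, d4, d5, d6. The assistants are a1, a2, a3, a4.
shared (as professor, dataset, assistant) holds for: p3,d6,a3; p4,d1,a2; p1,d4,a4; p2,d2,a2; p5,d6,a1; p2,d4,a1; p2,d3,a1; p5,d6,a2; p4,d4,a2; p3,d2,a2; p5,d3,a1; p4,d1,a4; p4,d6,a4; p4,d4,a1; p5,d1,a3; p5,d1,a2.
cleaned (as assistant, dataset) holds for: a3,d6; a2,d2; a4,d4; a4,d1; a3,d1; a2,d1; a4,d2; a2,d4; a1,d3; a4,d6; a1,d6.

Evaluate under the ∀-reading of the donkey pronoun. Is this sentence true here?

"her" takes "an assistant" as antecedent and "it" takes "a dataset"; both are donkey pronouns co-varying with the restrictor.
Strong reading: for every (p,d,a) with shared(p,d,a), cleaned(a,d).
Restrictor triples: (p1,d4,a4)→cleaned(a4,d4) ✓  (p2,d2,a2)→cleaned(a2,d2) ✓  (p2,d3,a1)→cleaned(a1,d3) ✓  (p2,d4,a1)→cleaned(a1,d4) ✗  (p3,d2,a2)→cleaned(a2,d2) ✓  (p3,d6,a3)→cleaned(a3,d6) ✓  (p4,d1,a2)→cleaned(a2,d1) ✓  (p4,d1,a4)→cleaned(a4,d1) ✓  (p4,d4,a1)→cleaned(a1,d4) ✗  (p4,d4,a2)→cleaned(a2,d4) ✓  (p4,d6,a4)→cleaned(a4,d6) ✓  (p5,d1,a2)→cleaned(a2,d1) ✓  (p5,d1,a3)→cleaned(a3,d1) ✓  (p5,d3,a1)→cleaned(a1,d3) ✓  (p5,d6,a1)→cleaned(a1,d6) ✓  (p5,d6,a2)→cleaned(a2,d6) ✗
Counterexample: (p2,d4,a1) — cleaned(a1,d4) does not hold.

False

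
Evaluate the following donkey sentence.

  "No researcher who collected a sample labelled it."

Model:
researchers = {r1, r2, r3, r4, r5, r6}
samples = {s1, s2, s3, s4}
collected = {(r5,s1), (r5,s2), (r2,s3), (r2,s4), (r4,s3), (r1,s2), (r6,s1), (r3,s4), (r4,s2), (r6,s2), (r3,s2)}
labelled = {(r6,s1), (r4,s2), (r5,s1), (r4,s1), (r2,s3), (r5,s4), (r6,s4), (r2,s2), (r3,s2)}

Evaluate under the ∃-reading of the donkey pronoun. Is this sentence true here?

"it" takes "a sample" as antecedent — a donkey pronoun bound across the clause boundary.
Truth condition: for no (r,s) with collected(r,s) does labelled(r,s) hold.
Restrictor pairs — does the scope hold? (r1,s2):fails  (r2,s3):holds  (r2,s4):fails  (r3,s2):holds  (r3,s4):fails  (r4,s2):holds  (r4,s3):fails  (r5,s1):holds  (r5,s2):fails  (r6,s1):holds  (r6,s2):fails
Scope holds for 5 pair(s), so the sentence is false.

False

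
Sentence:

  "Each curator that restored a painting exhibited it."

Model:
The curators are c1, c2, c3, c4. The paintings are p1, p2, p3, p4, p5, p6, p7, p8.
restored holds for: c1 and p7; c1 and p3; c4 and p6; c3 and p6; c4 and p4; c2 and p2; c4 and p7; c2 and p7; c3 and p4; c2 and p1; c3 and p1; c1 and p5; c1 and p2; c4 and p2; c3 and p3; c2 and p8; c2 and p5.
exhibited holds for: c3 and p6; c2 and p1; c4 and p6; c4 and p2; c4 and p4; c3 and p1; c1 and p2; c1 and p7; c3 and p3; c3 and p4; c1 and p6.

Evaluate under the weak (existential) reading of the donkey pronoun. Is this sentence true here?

"it" takes "a painting" as antecedent — a donkey pronoun bound across the clause boundary.
Weak reading: every curator c with some restored-painting has at least one restored-painting p such that exhibited(c,p).
Per curator: c1:✓  c2:✓  c3:✓  c4:✓
Every curator in the restrictor has a witness.

True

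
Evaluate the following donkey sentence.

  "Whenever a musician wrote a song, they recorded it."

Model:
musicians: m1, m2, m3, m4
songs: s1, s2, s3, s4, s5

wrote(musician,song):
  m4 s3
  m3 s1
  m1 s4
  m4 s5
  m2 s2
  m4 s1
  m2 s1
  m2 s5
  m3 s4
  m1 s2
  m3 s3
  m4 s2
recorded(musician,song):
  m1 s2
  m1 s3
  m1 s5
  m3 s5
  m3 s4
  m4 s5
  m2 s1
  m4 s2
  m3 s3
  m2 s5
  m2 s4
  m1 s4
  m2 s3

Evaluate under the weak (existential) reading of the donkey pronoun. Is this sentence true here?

True

"it" takes "a song" as antecedent — a donkey pronoun bound across the clause boundary.
Weak reading: every musician m with some wrote-song has at least one wrote-song s such that recorded(m,s).
Per musician: m1:✓  m2:✓  m3:✓  m4:✓
Every musician in the restrictor has a witness.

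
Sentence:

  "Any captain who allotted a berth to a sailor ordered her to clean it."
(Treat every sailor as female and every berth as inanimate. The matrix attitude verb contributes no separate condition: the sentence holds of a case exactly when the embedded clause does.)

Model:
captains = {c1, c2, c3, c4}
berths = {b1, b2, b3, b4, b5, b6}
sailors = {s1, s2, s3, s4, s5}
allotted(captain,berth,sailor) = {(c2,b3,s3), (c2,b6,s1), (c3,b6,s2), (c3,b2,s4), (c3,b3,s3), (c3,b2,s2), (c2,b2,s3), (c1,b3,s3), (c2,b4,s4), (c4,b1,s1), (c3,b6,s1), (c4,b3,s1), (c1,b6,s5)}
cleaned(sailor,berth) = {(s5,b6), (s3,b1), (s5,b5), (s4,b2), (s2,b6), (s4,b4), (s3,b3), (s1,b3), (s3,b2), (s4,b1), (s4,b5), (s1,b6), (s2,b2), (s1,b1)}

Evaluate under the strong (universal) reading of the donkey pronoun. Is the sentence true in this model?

"her" takes "a sailor" as antecedent and "it" takes "a berth"; both are donkey pronouns co-varying with the restrictor.
Strong reading: for every (c,b,s) with allotted(c,b,s), cleaned(s,b).
Restrictor triples: (c1,b3,s3)→cleaned(s3,b3) ✓  (c1,b6,s5)→cleaned(s5,b6) ✓  (c2,b2,s3)→cleaned(s3,b2) ✓  (c2,b3,s3)→cleaned(s3,b3) ✓  (c2,b4,s4)→cleaned(s4,b4) ✓  (c2,b6,s1)→cleaned(s1,b6) ✓  (c3,b2,s2)→cleaned(s2,b2) ✓  (c3,b2,s4)→cleaned(s4,b2) ✓  (c3,b3,s3)→cleaned(s3,b3) ✓  (c3,b6,s1)→cleaned(s1,b6) ✓  (c3,b6,s2)→cleaned(s2,b6) ✓  (c4,b1,s1)→cleaned(s1,b1) ✓  (c4,b3,s1)→cleaned(s1,b3) ✓
Every restrictor triple satisfies the scope.

True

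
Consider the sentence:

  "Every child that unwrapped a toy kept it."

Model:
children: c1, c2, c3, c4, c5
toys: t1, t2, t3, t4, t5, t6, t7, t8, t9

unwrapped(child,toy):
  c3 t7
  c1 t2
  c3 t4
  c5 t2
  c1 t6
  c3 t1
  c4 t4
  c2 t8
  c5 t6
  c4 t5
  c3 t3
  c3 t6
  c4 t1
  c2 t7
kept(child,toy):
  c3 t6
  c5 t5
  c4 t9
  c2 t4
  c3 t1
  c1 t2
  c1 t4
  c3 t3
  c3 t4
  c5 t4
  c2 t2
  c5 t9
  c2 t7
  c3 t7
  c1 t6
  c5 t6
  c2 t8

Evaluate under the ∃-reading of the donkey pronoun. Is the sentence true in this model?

"it" takes "a toy" as antecedent — a donkey pronoun bound across the clause boundary.
Weak reading: every child c with some unwrapped-toy has at least one unwrapped-toy t such that kept(c,t).
Per child: c1:✓  c2:✓  c3:✓  c4:✗  c5:✓
c4 has no witness among its unwrapped-toys.

False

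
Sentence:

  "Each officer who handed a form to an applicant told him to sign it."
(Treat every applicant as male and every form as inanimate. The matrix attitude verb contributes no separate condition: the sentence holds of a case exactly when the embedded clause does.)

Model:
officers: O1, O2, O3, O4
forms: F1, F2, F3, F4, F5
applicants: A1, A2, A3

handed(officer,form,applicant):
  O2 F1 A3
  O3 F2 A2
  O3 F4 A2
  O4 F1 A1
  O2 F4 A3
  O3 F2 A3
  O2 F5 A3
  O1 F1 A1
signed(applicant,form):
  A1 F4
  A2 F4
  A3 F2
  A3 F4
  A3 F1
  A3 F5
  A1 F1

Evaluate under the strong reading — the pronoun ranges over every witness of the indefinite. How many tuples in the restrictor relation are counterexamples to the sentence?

1

"him" takes "an applicant" as antecedent and "it" takes "a form"; both are donkey pronouns co-varying with the restrictor.
Strong reading: for every (o,f,a) with handed(o,f,a), signed(a,f).
Restrictor triples: (O1,F1,A1)→signed(A1,F1) ✓  (O2,F1,A3)→signed(A3,F1) ✓  (O2,F4,A3)→signed(A3,F4) ✓  (O2,F5,A3)→signed(A3,F5) ✓  (O3,F2,A2)→signed(A2,F2) ✗  (O3,F2,A3)→signed(A3,F2) ✓  (O3,F4,A2)→signed(A2,F4) ✓  (O4,F1,A1)→signed(A1,F1) ✓
Counterexamples (restrictor triples failing the scope): 1.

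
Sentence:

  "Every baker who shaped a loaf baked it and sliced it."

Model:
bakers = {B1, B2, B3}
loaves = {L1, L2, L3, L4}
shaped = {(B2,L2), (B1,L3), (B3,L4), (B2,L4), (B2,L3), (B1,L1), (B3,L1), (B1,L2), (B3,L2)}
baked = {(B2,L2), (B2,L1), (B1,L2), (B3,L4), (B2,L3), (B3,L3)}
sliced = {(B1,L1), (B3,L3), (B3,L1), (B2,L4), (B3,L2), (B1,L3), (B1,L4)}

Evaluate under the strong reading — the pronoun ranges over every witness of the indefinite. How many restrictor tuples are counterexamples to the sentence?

9

"it" takes "a loaf" as antecedent — a donkey pronoun bound across the clause boundary.
Strong reading: for every (b,l) with shaped(b,l), baked(b,l) ∧ sliced(b,l).
Restrictor pairs: (B1,L1) ✗  (B1,L2) ✗  (B1,L3) ✗  (B2,L2) ✗  (B2,L3) ✗  (B2,L4) ✗  (B3,L1) ✗  (B3,L2) ✗  (B3,L4) ✗
Counterexamples (restrictor pairs failing the scope): 9.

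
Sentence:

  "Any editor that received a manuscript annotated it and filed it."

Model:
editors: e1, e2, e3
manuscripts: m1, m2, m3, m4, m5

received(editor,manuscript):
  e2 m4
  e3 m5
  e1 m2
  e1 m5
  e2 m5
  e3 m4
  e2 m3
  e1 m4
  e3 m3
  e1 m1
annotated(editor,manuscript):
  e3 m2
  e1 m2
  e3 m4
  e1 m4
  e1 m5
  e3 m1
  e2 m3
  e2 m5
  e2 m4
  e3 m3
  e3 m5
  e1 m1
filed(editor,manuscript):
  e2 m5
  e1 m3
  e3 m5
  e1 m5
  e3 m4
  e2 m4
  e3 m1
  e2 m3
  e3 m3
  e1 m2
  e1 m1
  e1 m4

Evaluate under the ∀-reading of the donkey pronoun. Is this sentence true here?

"it" takes "a manuscript" as antecedent — a donkey pronoun bound across the clause boundary.
Strong reading: for every (e,m) with received(e,m), annotated(e,m) ∧ filed(e,m).
Restrictor pairs: (e1,m1) ✓  (e1,m2) ✓  (e1,m4) ✓  (e1,m5) ✓  (e2,m3) ✓  (e2,m4) ✓  (e2,m5) ✓  (e3,m3) ✓  (e3,m4) ✓  (e3,m5) ✓
Every restrictor pair satisfies the scope.

True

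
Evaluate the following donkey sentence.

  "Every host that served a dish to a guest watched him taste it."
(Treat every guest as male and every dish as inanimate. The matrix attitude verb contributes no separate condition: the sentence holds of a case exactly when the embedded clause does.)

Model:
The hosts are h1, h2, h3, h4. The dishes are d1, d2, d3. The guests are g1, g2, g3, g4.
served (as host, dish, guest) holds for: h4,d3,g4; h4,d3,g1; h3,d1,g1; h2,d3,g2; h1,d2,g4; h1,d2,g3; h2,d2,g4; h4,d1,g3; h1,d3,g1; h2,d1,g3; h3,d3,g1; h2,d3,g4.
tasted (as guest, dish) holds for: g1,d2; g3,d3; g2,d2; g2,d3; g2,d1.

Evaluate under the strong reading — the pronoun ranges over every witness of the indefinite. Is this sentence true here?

False

"him" takes "a guest" as antecedent and "it" takes "a dish"; both are donkey pronouns co-varying with the restrictor.
Strong reading: for every (h,d,g) with served(h,d,g), tasted(g,d).
Restrictor triples: (h1,d2,g3)→tasted(g3,d2) ✗  (h1,d2,g4)→tasted(g4,d2) ✗  (h1,d3,g1)→tasted(g1,d3) ✗  (h2,d1,g3)→tasted(g3,d1) ✗  (h2,d2,g4)→tasted(g4,d2) ✗  (h2,d3,g2)→tasted(g2,d3) ✓  (h2,d3,g4)→tasted(g4,d3) ✗  (h3,d1,g1)→tasted(g1,d1) ✗  (h3,d3,g1)→tasted(g1,d3) ✗  (h4,d1,g3)→tasted(g3,d1) ✗  (h4,d3,g1)→tasted(g1,d3) ✗  (h4,d3,g4)→tasted(g4,d3) ✗
Counterexample: (h1,d2,g3) — tasted(g3,d2) does not hold.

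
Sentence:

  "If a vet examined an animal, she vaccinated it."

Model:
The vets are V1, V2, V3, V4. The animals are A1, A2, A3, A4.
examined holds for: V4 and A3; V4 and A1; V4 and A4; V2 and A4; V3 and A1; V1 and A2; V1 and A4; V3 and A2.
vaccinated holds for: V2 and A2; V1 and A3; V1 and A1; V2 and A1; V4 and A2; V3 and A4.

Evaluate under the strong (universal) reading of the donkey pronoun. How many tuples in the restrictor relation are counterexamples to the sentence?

"it" takes "an animal" as antecedent — a donkey pronoun bound across the clause boundary.
Strong reading: for every (v,a) with examined(v,a), vaccinated(v,a).
Restrictor pairs: (V1,A2) ✗  (V1,A4) ✗  (V2,A4) ✗  (V3,A1) ✗  (V3,A2) ✗  (V4,A1) ✗  (V4,A3) ✗  (V4,A4) ✗
Counterexamples (restrictor pairs failing the scope): 8.

8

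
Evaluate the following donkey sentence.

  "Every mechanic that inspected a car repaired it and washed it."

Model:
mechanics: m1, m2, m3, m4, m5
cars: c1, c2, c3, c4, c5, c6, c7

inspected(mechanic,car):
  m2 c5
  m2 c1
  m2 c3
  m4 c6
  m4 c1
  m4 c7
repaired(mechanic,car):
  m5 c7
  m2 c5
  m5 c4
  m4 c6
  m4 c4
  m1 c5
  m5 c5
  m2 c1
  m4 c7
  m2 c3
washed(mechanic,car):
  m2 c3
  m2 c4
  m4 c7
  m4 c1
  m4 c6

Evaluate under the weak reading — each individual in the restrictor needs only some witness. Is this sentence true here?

"it" takes "a car" as antecedent — a donkey pronoun bound across the clause boundary.
Weak reading: every mechanic m with some inspected-car has at least one inspected-car c such that repaired(m,c) ∧ washed(m,c).
Per mechanic: m2:✓  m4:✓
Every mechanic in the restrictor has a witness.

True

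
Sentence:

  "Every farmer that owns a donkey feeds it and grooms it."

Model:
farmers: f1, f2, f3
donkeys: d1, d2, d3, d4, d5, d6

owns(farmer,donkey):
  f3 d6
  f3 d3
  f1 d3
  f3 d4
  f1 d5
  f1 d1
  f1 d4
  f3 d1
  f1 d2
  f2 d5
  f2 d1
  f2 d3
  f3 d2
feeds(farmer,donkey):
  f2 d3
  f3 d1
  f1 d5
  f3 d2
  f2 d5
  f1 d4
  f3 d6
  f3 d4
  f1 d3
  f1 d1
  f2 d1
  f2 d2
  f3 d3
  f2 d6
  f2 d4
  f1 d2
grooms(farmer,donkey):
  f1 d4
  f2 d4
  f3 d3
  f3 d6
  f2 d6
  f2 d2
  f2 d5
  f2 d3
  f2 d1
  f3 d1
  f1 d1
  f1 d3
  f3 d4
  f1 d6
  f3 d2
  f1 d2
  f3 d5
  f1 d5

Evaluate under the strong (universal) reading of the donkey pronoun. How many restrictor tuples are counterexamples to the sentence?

"it" takes "a donkey" as antecedent — a donkey pronoun bound across the clause boundary.
Strong reading: for every (f,d) with owns(f,d), feeds(f,d) ∧ grooms(f,d).
Restrictor pairs: (f1,d1) ✓  (f1,d2) ✓  (f1,d3) ✓  (f1,d4) ✓  (f1,d5) ✓  (f2,d1) ✓  (f2,d3) ✓  (f2,d5) ✓  (f3,d1) ✓  (f3,d2) ✓  (f3,d3) ✓  (f3,d4) ✓  (f3,d6) ✓
Counterexamples (restrictor pairs failing the scope): 0.

0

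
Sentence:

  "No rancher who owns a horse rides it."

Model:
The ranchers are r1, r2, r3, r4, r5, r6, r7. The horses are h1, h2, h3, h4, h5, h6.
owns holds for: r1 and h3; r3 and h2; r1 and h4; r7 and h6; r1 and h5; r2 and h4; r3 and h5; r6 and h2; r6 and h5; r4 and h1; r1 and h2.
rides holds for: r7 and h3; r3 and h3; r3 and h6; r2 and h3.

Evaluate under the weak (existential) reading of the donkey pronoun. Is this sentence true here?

"it" takes "a horse" as antecedent — a donkey pronoun bound across the clause boundary.
Truth condition: for no (r,h) with owns(r,h) does rides(r,h) hold.
Restrictor pairs — does the scope hold? (r1,h2):fails  (r1,h3):fails  (r1,h4):fails  (r1,h5):fails  (r2,h4):fails  (r3,h2):fails  (r3,h5):fails  (r4,h1):fails  (r6,h2):fails  (r6,h5):fails  (r7,h6):fails
Scope holds for no restrictor pair, so the sentence is true.

True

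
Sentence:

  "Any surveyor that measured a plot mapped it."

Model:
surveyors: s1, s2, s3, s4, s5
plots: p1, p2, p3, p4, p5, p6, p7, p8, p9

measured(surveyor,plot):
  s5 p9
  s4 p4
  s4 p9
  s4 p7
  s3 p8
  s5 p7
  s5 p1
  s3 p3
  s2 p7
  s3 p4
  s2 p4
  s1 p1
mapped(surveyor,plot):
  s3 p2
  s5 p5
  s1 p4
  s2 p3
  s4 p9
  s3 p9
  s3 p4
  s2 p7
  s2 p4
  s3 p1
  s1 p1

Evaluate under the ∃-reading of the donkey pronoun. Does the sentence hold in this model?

"it" takes "a plot" as antecedent — a donkey pronoun bound across the clause boundary.
Weak reading: every surveyor s with some measured-plot has at least one measured-plot p such that mapped(s,p).
Per surveyor: s1:✓  s2:✓  s3:✓  s4:✓  s5:✗
s5 has no witness among its measured-plots.

False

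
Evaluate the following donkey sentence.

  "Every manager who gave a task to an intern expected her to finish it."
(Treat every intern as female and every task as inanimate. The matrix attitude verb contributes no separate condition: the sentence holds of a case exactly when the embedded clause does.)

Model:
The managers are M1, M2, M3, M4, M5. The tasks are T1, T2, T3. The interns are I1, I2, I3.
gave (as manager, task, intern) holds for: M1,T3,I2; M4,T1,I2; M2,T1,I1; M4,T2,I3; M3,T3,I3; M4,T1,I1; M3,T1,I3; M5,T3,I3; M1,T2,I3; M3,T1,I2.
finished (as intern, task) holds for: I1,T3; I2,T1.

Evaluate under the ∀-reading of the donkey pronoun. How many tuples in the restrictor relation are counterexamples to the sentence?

"her" takes "an intern" as antecedent and "it" takes "a task"; both are donkey pronouns co-varying with the restrictor.
Strong reading: for every (m,t,i) with gave(m,t,i), finished(i,t).
Restrictor triples: (M1,T2,I3)→finished(I3,T2) ✗  (M1,T3,I2)→finished(I2,T3) ✗  (M2,T1,I1)→finished(I1,T1) ✗  (M3,T1,I2)→finished(I2,T1) ✓  (M3,T1,I3)→finished(I3,T1) ✗  (M3,T3,I3)→finished(I3,T3) ✗  (M4,T1,I1)→finished(I1,T1) ✗  (M4,T1,I2)→finished(I2,T1) ✓  (M4,T2,I3)→finished(I3,T2) ✗  (M5,T3,I3)→finished(I3,T3) ✗
Counterexamples (restrictor triples failing the scope): 8.

8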